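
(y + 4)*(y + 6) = y^2 + 10*y + 24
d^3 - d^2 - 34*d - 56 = (d - 7)*(d + 2)*(d + 4)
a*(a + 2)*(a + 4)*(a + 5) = a^4 + 11*a^3 + 38*a^2 + 40*a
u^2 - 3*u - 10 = (u - 5)*(u + 2)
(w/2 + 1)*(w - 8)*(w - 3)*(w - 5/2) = w^4/2 - 23*w^3/4 + 49*w^2/4 + 43*w/2 - 60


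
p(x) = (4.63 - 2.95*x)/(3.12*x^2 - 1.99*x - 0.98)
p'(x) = (1.99 - 6.24*x)*(4.63 - 2.95*x)/(3.12*x^2 - 1.99*x - 0.98)^2 - 2.95/(3.12*x^2 - 1.99*x - 0.98)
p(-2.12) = 0.63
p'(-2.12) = 0.39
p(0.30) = -2.89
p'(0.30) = 2.54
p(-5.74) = 0.19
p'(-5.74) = 0.04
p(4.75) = -0.16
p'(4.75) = 0.02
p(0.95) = -33.41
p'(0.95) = -2351.31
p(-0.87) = 2.31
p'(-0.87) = 4.56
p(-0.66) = 3.89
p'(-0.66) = 12.28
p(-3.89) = 0.30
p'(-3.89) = 0.09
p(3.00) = -0.20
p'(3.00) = 0.02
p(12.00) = -0.07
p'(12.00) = 0.01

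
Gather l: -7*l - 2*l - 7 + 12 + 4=9 - 9*l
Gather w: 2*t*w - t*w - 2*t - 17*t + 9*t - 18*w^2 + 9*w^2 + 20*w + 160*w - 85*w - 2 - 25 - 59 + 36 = -10*t - 9*w^2 + w*(t + 95) - 50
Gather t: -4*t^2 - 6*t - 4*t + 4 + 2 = -4*t^2 - 10*t + 6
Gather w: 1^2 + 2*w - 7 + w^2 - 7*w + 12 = w^2 - 5*w + 6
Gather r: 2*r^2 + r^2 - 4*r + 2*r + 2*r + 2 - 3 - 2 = 3*r^2 - 3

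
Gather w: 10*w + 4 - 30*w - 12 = -20*w - 8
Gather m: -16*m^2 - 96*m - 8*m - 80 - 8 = -16*m^2 - 104*m - 88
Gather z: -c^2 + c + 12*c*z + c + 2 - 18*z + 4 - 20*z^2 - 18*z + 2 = -c^2 + 2*c - 20*z^2 + z*(12*c - 36) + 8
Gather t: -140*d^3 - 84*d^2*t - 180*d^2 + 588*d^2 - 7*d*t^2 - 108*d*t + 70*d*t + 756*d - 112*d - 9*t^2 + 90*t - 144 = -140*d^3 + 408*d^2 + 644*d + t^2*(-7*d - 9) + t*(-84*d^2 - 38*d + 90) - 144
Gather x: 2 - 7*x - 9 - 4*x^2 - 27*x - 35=-4*x^2 - 34*x - 42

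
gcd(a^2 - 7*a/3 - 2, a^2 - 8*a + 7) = 1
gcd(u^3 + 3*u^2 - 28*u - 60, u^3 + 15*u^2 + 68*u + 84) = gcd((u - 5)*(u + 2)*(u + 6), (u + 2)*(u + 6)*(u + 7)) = u^2 + 8*u + 12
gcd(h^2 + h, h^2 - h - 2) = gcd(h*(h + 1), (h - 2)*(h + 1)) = h + 1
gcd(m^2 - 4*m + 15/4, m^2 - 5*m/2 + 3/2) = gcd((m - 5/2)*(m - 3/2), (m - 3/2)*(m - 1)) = m - 3/2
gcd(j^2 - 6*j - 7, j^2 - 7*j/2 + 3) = 1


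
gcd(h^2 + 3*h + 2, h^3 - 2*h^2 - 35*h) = 1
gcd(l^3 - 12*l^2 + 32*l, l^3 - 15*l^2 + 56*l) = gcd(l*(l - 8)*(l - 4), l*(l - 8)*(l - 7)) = l^2 - 8*l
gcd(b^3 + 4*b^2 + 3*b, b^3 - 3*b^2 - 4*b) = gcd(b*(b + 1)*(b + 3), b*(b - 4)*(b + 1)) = b^2 + b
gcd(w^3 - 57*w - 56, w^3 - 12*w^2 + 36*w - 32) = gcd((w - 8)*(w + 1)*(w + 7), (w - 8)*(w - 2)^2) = w - 8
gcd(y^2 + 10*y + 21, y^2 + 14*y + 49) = y + 7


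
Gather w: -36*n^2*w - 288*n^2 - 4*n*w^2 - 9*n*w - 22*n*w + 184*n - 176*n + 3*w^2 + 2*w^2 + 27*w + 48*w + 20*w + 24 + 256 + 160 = -288*n^2 + 8*n + w^2*(5 - 4*n) + w*(-36*n^2 - 31*n + 95) + 440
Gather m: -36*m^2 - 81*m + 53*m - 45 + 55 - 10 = -36*m^2 - 28*m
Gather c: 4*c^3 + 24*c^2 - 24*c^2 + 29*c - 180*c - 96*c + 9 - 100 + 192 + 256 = 4*c^3 - 247*c + 357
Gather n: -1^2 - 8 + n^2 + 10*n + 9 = n^2 + 10*n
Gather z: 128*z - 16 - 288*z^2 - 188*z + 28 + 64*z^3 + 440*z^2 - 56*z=64*z^3 + 152*z^2 - 116*z + 12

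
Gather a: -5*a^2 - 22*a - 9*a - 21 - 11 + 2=-5*a^2 - 31*a - 30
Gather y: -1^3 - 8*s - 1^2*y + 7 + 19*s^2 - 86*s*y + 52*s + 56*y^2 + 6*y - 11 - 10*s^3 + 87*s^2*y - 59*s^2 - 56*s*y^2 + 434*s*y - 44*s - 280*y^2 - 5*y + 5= -10*s^3 - 40*s^2 + y^2*(-56*s - 224) + y*(87*s^2 + 348*s)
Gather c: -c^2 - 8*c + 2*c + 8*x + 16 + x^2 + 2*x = -c^2 - 6*c + x^2 + 10*x + 16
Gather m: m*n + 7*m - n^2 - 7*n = m*(n + 7) - n^2 - 7*n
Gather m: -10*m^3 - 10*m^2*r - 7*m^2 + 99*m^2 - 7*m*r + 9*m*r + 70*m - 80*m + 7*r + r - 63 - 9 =-10*m^3 + m^2*(92 - 10*r) + m*(2*r - 10) + 8*r - 72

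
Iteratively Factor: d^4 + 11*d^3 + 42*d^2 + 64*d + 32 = (d + 1)*(d^3 + 10*d^2 + 32*d + 32) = (d + 1)*(d + 4)*(d^2 + 6*d + 8) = (d + 1)*(d + 4)^2*(d + 2)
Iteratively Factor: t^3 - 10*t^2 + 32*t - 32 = (t - 4)*(t^2 - 6*t + 8) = (t - 4)^2*(t - 2)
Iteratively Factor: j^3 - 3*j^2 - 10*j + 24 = (j - 4)*(j^2 + j - 6) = (j - 4)*(j + 3)*(j - 2)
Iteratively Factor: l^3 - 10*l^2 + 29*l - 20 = (l - 1)*(l^2 - 9*l + 20) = (l - 4)*(l - 1)*(l - 5)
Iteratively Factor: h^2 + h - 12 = (h + 4)*(h - 3)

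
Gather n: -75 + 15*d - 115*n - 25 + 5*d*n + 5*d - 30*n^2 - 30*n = 20*d - 30*n^2 + n*(5*d - 145) - 100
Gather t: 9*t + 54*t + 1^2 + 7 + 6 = 63*t + 14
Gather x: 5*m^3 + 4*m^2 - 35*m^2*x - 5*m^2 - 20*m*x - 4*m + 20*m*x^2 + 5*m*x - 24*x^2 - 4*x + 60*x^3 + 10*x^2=5*m^3 - m^2 - 4*m + 60*x^3 + x^2*(20*m - 14) + x*(-35*m^2 - 15*m - 4)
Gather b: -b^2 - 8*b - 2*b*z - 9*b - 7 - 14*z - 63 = -b^2 + b*(-2*z - 17) - 14*z - 70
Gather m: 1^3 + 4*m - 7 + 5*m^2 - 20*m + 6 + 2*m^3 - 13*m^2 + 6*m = 2*m^3 - 8*m^2 - 10*m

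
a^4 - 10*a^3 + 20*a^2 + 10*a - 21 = (a - 7)*(a - 3)*(a - 1)*(a + 1)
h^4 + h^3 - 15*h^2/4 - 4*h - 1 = (h - 2)*(h + 1/2)^2*(h + 2)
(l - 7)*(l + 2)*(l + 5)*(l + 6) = l^4 + 6*l^3 - 39*l^2 - 304*l - 420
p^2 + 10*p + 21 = (p + 3)*(p + 7)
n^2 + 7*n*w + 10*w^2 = (n + 2*w)*(n + 5*w)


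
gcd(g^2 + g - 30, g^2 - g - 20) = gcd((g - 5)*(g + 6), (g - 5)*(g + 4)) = g - 5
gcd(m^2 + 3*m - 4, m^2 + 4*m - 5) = m - 1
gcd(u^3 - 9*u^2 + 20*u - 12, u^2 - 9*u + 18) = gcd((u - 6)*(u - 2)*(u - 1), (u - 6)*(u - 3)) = u - 6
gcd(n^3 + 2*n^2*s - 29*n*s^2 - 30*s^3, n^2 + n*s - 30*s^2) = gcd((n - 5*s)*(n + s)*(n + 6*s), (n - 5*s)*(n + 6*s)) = -n^2 - n*s + 30*s^2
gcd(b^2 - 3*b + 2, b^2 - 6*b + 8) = b - 2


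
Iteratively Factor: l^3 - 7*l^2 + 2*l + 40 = (l + 2)*(l^2 - 9*l + 20) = (l - 5)*(l + 2)*(l - 4)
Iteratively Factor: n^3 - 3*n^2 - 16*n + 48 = (n - 3)*(n^2 - 16) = (n - 3)*(n + 4)*(n - 4)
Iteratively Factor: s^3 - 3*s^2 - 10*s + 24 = (s + 3)*(s^2 - 6*s + 8) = (s - 4)*(s + 3)*(s - 2)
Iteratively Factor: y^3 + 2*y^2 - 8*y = (y - 2)*(y^2 + 4*y) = (y - 2)*(y + 4)*(y)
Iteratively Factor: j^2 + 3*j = (j)*(j + 3)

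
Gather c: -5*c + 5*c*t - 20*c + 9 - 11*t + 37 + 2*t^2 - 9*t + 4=c*(5*t - 25) + 2*t^2 - 20*t + 50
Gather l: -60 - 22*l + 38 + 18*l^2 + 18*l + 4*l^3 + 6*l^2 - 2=4*l^3 + 24*l^2 - 4*l - 24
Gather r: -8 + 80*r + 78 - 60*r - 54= 20*r + 16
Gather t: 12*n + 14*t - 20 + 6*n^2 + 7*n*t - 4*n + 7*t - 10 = 6*n^2 + 8*n + t*(7*n + 21) - 30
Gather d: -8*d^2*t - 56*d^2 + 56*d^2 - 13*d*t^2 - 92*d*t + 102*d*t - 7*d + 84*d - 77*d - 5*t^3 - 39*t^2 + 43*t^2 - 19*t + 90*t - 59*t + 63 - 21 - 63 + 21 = -8*d^2*t + d*(-13*t^2 + 10*t) - 5*t^3 + 4*t^2 + 12*t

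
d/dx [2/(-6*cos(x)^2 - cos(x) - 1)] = -2*(12*cos(x) + 1)*sin(x)/(6*cos(x)^2 + cos(x) + 1)^2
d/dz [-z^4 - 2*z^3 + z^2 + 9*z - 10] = -4*z^3 - 6*z^2 + 2*z + 9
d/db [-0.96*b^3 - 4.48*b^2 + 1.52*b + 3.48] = -2.88*b^2 - 8.96*b + 1.52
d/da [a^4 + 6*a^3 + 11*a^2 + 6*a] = 4*a^3 + 18*a^2 + 22*a + 6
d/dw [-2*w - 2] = -2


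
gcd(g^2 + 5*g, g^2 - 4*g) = g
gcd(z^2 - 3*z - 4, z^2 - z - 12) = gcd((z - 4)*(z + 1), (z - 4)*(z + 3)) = z - 4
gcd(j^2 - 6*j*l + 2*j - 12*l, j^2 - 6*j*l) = j - 6*l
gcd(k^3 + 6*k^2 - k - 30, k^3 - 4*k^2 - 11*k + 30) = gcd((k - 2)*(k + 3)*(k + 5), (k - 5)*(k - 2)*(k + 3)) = k^2 + k - 6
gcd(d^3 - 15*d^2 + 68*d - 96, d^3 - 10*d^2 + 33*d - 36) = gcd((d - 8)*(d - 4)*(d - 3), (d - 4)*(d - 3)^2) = d^2 - 7*d + 12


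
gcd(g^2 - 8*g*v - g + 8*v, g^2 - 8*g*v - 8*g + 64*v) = -g + 8*v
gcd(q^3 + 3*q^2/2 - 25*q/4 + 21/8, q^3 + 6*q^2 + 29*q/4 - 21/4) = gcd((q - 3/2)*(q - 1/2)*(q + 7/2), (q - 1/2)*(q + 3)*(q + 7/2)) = q^2 + 3*q - 7/4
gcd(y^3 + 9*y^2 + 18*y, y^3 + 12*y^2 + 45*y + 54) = y^2 + 9*y + 18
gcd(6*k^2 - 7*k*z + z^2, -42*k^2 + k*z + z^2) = -6*k + z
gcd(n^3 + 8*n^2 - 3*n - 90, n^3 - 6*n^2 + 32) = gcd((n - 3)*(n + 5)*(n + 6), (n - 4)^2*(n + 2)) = 1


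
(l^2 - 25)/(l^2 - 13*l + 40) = (l + 5)/(l - 8)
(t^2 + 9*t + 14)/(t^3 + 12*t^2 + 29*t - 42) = (t + 2)/(t^2 + 5*t - 6)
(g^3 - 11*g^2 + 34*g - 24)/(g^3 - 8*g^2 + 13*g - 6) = (g - 4)/(g - 1)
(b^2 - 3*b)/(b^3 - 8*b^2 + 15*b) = 1/(b - 5)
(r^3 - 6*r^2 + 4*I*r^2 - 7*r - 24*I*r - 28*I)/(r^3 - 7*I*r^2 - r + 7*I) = (r^2 + r*(-7 + 4*I) - 28*I)/(r^2 - r*(1 + 7*I) + 7*I)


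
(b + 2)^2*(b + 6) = b^3 + 10*b^2 + 28*b + 24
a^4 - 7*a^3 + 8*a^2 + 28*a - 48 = (a - 4)*(a - 3)*(a - 2)*(a + 2)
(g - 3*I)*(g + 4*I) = g^2 + I*g + 12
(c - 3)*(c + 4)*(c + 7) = c^3 + 8*c^2 - 5*c - 84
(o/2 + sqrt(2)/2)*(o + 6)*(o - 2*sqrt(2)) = o^3/2 - sqrt(2)*o^2/2 + 3*o^2 - 3*sqrt(2)*o - 2*o - 12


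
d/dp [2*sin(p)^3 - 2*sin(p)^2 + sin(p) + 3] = (6*sin(p)^2 - 4*sin(p) + 1)*cos(p)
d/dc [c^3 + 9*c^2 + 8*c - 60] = 3*c^2 + 18*c + 8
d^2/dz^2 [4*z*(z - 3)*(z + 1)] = 24*z - 16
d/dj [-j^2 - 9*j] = -2*j - 9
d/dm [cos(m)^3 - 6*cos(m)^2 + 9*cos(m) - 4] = 3*(sin(m)^2 + 4*cos(m) - 4)*sin(m)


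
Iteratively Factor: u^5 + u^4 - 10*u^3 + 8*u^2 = (u)*(u^4 + u^3 - 10*u^2 + 8*u) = u^2*(u^3 + u^2 - 10*u + 8) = u^2*(u - 2)*(u^2 + 3*u - 4) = u^2*(u - 2)*(u - 1)*(u + 4)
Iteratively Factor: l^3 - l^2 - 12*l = (l - 4)*(l^2 + 3*l) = l*(l - 4)*(l + 3)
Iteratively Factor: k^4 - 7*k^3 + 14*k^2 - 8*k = (k - 2)*(k^3 - 5*k^2 + 4*k) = k*(k - 2)*(k^2 - 5*k + 4) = k*(k - 4)*(k - 2)*(k - 1)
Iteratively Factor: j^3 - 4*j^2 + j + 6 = (j + 1)*(j^2 - 5*j + 6) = (j - 3)*(j + 1)*(j - 2)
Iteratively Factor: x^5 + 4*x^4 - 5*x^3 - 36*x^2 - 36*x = (x - 3)*(x^4 + 7*x^3 + 16*x^2 + 12*x) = (x - 3)*(x + 2)*(x^3 + 5*x^2 + 6*x) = x*(x - 3)*(x + 2)*(x^2 + 5*x + 6) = x*(x - 3)*(x + 2)^2*(x + 3)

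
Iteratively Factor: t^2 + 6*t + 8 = (t + 2)*(t + 4)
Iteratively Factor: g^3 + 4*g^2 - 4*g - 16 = (g + 4)*(g^2 - 4) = (g + 2)*(g + 4)*(g - 2)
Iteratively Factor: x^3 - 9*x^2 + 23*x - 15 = (x - 5)*(x^2 - 4*x + 3) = (x - 5)*(x - 1)*(x - 3)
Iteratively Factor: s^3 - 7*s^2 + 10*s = (s - 5)*(s^2 - 2*s) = s*(s - 5)*(s - 2)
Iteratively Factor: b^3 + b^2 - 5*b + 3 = (b + 3)*(b^2 - 2*b + 1) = (b - 1)*(b + 3)*(b - 1)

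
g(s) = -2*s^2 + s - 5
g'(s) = 1 - 4*s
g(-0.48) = -5.94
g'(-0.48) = 2.92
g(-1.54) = -11.28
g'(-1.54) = 7.16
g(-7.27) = -117.98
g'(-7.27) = 30.08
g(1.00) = -6.00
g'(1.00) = -3.00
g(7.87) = -121.00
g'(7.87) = -30.48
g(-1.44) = -10.59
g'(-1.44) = 6.76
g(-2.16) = -16.49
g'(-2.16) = 9.64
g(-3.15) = -28.00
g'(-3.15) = 13.60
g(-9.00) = -176.00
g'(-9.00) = 37.00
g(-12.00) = -305.00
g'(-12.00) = 49.00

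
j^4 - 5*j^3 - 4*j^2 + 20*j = j*(j - 5)*(j - 2)*(j + 2)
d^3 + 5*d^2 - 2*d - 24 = (d - 2)*(d + 3)*(d + 4)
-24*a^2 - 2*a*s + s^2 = (-6*a + s)*(4*a + s)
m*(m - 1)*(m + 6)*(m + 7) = m^4 + 12*m^3 + 29*m^2 - 42*m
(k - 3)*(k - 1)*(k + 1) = k^3 - 3*k^2 - k + 3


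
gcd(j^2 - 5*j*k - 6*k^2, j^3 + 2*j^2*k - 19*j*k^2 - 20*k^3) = j + k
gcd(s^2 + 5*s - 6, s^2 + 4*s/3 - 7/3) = s - 1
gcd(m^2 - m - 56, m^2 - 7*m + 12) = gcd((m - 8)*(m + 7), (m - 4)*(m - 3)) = 1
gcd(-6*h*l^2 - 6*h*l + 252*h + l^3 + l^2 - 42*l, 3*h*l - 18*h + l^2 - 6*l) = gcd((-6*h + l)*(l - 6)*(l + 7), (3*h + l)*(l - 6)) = l - 6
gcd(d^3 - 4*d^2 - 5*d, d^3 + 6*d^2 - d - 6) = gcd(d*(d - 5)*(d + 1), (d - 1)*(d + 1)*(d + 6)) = d + 1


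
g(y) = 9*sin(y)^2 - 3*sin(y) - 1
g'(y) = 18*sin(y)*cos(y) - 3*cos(y) = 3*(6*sin(y) - 1)*cos(y)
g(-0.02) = -0.94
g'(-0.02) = -3.36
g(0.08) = -1.18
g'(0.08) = -1.56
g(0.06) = -1.15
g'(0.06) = -1.92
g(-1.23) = 9.82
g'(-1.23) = -6.67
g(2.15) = 2.79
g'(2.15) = -6.60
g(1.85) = 4.43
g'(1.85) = -3.94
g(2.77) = -0.90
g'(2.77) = -3.29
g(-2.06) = 8.66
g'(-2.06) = 8.88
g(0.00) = -1.00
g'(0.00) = -3.00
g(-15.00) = 4.76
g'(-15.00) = 11.17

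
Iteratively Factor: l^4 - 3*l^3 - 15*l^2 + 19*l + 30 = (l - 5)*(l^3 + 2*l^2 - 5*l - 6) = (l - 5)*(l - 2)*(l^2 + 4*l + 3) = (l - 5)*(l - 2)*(l + 3)*(l + 1)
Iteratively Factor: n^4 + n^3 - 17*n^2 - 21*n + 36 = (n - 1)*(n^3 + 2*n^2 - 15*n - 36) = (n - 1)*(n + 3)*(n^2 - n - 12) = (n - 1)*(n + 3)^2*(n - 4)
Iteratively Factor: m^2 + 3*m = (m + 3)*(m)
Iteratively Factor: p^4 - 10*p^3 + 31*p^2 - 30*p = (p)*(p^3 - 10*p^2 + 31*p - 30) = p*(p - 3)*(p^2 - 7*p + 10) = p*(p - 3)*(p - 2)*(p - 5)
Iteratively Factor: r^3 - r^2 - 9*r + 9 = (r - 3)*(r^2 + 2*r - 3) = (r - 3)*(r - 1)*(r + 3)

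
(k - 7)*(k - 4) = k^2 - 11*k + 28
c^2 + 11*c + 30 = (c + 5)*(c + 6)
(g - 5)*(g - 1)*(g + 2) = g^3 - 4*g^2 - 7*g + 10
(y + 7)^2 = y^2 + 14*y + 49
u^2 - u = u*(u - 1)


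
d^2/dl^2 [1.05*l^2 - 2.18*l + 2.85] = 2.10000000000000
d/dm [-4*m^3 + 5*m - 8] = 5 - 12*m^2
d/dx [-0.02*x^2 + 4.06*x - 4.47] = 4.06 - 0.04*x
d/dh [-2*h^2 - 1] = -4*h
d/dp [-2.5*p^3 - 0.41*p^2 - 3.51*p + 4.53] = -7.5*p^2 - 0.82*p - 3.51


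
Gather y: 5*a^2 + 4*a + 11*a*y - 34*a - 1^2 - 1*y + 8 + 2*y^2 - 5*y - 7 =5*a^2 - 30*a + 2*y^2 + y*(11*a - 6)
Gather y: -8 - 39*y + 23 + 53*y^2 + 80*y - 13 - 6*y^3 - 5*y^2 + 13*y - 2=-6*y^3 + 48*y^2 + 54*y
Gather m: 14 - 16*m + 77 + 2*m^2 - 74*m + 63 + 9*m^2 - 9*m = 11*m^2 - 99*m + 154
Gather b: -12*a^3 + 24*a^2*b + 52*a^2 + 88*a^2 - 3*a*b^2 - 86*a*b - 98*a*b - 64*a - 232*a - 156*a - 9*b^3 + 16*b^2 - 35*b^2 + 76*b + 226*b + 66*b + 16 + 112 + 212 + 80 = -12*a^3 + 140*a^2 - 452*a - 9*b^3 + b^2*(-3*a - 19) + b*(24*a^2 - 184*a + 368) + 420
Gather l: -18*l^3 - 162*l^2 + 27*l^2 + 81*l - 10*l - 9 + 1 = -18*l^3 - 135*l^2 + 71*l - 8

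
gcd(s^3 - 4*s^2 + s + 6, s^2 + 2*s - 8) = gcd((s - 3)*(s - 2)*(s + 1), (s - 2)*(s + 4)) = s - 2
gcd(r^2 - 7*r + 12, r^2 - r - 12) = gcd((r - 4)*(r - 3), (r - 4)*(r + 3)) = r - 4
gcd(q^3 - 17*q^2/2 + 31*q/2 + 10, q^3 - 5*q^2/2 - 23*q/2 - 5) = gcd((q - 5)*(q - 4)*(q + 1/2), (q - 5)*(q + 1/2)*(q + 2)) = q^2 - 9*q/2 - 5/2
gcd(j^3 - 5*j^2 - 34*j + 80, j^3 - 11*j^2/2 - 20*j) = j - 8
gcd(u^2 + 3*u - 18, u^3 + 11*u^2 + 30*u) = u + 6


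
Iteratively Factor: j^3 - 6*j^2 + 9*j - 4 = (j - 1)*(j^2 - 5*j + 4) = (j - 1)^2*(j - 4)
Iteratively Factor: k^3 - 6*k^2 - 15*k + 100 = (k - 5)*(k^2 - k - 20) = (k - 5)*(k + 4)*(k - 5)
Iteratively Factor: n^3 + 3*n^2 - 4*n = (n)*(n^2 + 3*n - 4) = n*(n - 1)*(n + 4)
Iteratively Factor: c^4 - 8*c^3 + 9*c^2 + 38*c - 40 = (c - 1)*(c^3 - 7*c^2 + 2*c + 40) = (c - 5)*(c - 1)*(c^2 - 2*c - 8) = (c - 5)*(c - 1)*(c + 2)*(c - 4)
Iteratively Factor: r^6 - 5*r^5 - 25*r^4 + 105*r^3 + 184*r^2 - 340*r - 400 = (r + 2)*(r^5 - 7*r^4 - 11*r^3 + 127*r^2 - 70*r - 200) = (r - 5)*(r + 2)*(r^4 - 2*r^3 - 21*r^2 + 22*r + 40) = (r - 5)*(r + 2)*(r + 4)*(r^3 - 6*r^2 + 3*r + 10) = (r - 5)^2*(r + 2)*(r + 4)*(r^2 - r - 2) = (r - 5)^2*(r + 1)*(r + 2)*(r + 4)*(r - 2)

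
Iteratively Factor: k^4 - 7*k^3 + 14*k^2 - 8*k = (k - 2)*(k^3 - 5*k^2 + 4*k) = (k - 2)*(k - 1)*(k^2 - 4*k) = (k - 4)*(k - 2)*(k - 1)*(k)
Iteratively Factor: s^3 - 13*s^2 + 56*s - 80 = (s - 5)*(s^2 - 8*s + 16) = (s - 5)*(s - 4)*(s - 4)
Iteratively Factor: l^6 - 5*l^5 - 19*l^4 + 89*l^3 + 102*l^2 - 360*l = (l)*(l^5 - 5*l^4 - 19*l^3 + 89*l^2 + 102*l - 360) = l*(l + 3)*(l^4 - 8*l^3 + 5*l^2 + 74*l - 120) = l*(l + 3)^2*(l^3 - 11*l^2 + 38*l - 40) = l*(l - 4)*(l + 3)^2*(l^2 - 7*l + 10) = l*(l - 4)*(l - 2)*(l + 3)^2*(l - 5)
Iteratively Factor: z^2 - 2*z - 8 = (z + 2)*(z - 4)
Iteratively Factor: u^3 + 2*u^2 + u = (u + 1)*(u^2 + u) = u*(u + 1)*(u + 1)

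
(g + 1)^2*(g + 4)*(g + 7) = g^4 + 13*g^3 + 51*g^2 + 67*g + 28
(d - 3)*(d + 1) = d^2 - 2*d - 3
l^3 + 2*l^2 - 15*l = l*(l - 3)*(l + 5)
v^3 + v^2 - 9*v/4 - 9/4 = (v - 3/2)*(v + 1)*(v + 3/2)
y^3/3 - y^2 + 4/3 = (y/3 + 1/3)*(y - 2)^2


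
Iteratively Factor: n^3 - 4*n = (n + 2)*(n^2 - 2*n) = (n - 2)*(n + 2)*(n)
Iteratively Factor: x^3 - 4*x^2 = (x)*(x^2 - 4*x) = x*(x - 4)*(x)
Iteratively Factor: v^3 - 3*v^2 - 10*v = (v - 5)*(v^2 + 2*v) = (v - 5)*(v + 2)*(v)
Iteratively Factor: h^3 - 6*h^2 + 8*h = (h)*(h^2 - 6*h + 8) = h*(h - 2)*(h - 4)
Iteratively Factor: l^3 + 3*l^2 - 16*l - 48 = (l - 4)*(l^2 + 7*l + 12) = (l - 4)*(l + 3)*(l + 4)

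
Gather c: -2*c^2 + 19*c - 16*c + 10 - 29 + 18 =-2*c^2 + 3*c - 1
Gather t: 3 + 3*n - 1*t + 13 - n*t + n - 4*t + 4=4*n + t*(-n - 5) + 20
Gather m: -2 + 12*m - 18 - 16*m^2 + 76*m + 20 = -16*m^2 + 88*m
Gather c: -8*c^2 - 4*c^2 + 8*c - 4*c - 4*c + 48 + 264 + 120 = 432 - 12*c^2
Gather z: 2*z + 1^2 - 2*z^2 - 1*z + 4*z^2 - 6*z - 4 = 2*z^2 - 5*z - 3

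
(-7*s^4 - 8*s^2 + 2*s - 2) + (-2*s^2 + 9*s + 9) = -7*s^4 - 10*s^2 + 11*s + 7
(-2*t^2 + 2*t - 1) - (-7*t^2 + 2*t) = 5*t^2 - 1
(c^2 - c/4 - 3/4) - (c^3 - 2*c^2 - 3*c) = -c^3 + 3*c^2 + 11*c/4 - 3/4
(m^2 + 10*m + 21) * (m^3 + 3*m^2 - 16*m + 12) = m^5 + 13*m^4 + 35*m^3 - 85*m^2 - 216*m + 252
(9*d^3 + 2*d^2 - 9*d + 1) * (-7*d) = -63*d^4 - 14*d^3 + 63*d^2 - 7*d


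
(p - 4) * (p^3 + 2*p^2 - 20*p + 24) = p^4 - 2*p^3 - 28*p^2 + 104*p - 96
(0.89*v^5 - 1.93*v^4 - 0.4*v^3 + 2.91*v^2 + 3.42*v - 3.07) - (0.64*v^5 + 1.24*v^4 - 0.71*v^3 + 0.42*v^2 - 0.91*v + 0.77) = 0.25*v^5 - 3.17*v^4 + 0.31*v^3 + 2.49*v^2 + 4.33*v - 3.84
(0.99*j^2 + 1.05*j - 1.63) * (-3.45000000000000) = -3.4155*j^2 - 3.6225*j + 5.6235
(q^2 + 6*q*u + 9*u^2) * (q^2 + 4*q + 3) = q^4 + 6*q^3*u + 4*q^3 + 9*q^2*u^2 + 24*q^2*u + 3*q^2 + 36*q*u^2 + 18*q*u + 27*u^2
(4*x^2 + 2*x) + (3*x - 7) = 4*x^2 + 5*x - 7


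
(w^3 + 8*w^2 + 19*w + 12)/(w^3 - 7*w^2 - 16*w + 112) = (w^2 + 4*w + 3)/(w^2 - 11*w + 28)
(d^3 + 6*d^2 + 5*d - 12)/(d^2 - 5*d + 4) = (d^2 + 7*d + 12)/(d - 4)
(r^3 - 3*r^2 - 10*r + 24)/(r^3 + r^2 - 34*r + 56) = (r + 3)/(r + 7)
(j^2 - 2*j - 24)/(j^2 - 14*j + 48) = (j + 4)/(j - 8)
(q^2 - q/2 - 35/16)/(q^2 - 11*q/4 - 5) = (q - 7/4)/(q - 4)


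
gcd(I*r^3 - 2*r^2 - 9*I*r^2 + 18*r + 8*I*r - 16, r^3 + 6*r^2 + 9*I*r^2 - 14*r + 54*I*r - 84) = r + 2*I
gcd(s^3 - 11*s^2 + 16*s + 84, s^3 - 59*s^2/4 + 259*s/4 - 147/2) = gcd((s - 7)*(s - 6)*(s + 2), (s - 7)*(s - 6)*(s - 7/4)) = s^2 - 13*s + 42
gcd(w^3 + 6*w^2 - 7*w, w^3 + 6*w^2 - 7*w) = w^3 + 6*w^2 - 7*w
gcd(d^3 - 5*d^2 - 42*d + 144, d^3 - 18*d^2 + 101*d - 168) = d^2 - 11*d + 24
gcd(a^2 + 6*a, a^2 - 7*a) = a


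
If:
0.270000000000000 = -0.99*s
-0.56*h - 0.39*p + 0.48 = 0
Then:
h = 0.857142857142857 - 0.696428571428571*p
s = -0.27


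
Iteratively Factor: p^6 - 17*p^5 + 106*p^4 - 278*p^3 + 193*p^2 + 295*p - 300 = (p + 1)*(p^5 - 18*p^4 + 124*p^3 - 402*p^2 + 595*p - 300) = (p - 5)*(p + 1)*(p^4 - 13*p^3 + 59*p^2 - 107*p + 60) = (p - 5)*(p - 1)*(p + 1)*(p^3 - 12*p^2 + 47*p - 60) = (p - 5)^2*(p - 1)*(p + 1)*(p^2 - 7*p + 12) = (p - 5)^2*(p - 4)*(p - 1)*(p + 1)*(p - 3)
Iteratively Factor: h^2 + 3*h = (h)*(h + 3)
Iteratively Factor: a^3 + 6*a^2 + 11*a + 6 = (a + 1)*(a^2 + 5*a + 6) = (a + 1)*(a + 3)*(a + 2)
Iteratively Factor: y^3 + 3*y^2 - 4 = (y - 1)*(y^2 + 4*y + 4) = (y - 1)*(y + 2)*(y + 2)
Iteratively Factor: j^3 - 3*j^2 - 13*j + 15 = (j - 1)*(j^2 - 2*j - 15) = (j - 1)*(j + 3)*(j - 5)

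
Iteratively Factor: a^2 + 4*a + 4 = (a + 2)*(a + 2)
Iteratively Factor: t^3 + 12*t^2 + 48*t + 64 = (t + 4)*(t^2 + 8*t + 16) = (t + 4)^2*(t + 4)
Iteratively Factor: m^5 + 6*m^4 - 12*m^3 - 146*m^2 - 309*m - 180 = (m + 1)*(m^4 + 5*m^3 - 17*m^2 - 129*m - 180) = (m + 1)*(m + 4)*(m^3 + m^2 - 21*m - 45) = (m - 5)*(m + 1)*(m + 4)*(m^2 + 6*m + 9) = (m - 5)*(m + 1)*(m + 3)*(m + 4)*(m + 3)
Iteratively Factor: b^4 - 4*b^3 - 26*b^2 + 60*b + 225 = (b + 3)*(b^3 - 7*b^2 - 5*b + 75) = (b - 5)*(b + 3)*(b^2 - 2*b - 15) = (b - 5)*(b + 3)^2*(b - 5)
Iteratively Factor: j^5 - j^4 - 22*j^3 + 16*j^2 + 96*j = (j + 4)*(j^4 - 5*j^3 - 2*j^2 + 24*j) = (j - 4)*(j + 4)*(j^3 - j^2 - 6*j) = (j - 4)*(j + 2)*(j + 4)*(j^2 - 3*j) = j*(j - 4)*(j + 2)*(j + 4)*(j - 3)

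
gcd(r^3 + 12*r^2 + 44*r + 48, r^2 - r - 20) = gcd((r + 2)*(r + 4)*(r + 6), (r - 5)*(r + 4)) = r + 4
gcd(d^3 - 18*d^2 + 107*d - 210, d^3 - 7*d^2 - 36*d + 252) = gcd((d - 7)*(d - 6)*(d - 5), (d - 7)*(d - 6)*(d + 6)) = d^2 - 13*d + 42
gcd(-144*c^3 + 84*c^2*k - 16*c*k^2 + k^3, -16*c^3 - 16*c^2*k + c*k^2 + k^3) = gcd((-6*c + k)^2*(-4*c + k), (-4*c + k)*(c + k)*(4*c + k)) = 4*c - k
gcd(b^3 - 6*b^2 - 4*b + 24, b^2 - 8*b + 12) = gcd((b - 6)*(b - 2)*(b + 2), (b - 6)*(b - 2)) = b^2 - 8*b + 12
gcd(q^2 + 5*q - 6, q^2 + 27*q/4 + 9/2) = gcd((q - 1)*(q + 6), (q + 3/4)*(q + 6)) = q + 6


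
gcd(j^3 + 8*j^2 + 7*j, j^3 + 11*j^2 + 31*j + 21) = j^2 + 8*j + 7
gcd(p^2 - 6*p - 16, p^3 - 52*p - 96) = p^2 - 6*p - 16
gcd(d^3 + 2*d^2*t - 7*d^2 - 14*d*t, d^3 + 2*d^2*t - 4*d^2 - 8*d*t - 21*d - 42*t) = d^2 + 2*d*t - 7*d - 14*t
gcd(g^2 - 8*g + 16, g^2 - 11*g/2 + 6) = g - 4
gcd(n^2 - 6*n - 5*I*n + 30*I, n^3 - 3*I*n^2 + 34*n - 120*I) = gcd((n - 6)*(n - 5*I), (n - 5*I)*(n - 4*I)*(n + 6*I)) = n - 5*I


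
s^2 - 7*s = s*(s - 7)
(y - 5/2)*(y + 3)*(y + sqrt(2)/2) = y^3 + y^2/2 + sqrt(2)*y^2/2 - 15*y/2 + sqrt(2)*y/4 - 15*sqrt(2)/4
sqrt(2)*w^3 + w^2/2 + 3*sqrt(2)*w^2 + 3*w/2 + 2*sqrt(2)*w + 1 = (w + 1)*(w + 2)*(sqrt(2)*w + 1/2)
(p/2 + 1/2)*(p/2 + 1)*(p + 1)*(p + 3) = p^4/4 + 7*p^3/4 + 17*p^2/4 + 17*p/4 + 3/2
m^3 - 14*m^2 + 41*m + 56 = (m - 8)*(m - 7)*(m + 1)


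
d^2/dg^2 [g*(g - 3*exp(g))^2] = -6*g^2*exp(g) + 36*g*exp(2*g) - 24*g*exp(g) + 6*g + 36*exp(2*g) - 12*exp(g)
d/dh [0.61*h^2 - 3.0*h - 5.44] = 1.22*h - 3.0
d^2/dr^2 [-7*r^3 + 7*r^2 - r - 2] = 14 - 42*r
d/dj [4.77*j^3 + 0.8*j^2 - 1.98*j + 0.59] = 14.31*j^2 + 1.6*j - 1.98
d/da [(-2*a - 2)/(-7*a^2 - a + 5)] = 2*(7*a^2 + a - (a + 1)*(14*a + 1) - 5)/(7*a^2 + a - 5)^2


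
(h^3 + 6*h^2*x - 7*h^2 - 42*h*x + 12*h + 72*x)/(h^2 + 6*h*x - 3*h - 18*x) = h - 4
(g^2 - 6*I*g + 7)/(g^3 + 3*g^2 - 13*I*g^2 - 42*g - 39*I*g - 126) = (g + I)/(g^2 + g*(3 - 6*I) - 18*I)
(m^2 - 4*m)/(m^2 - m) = (m - 4)/(m - 1)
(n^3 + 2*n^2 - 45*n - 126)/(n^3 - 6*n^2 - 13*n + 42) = (n + 6)/(n - 2)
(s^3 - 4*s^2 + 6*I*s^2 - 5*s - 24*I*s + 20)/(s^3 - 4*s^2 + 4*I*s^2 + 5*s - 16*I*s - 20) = (s + I)/(s - I)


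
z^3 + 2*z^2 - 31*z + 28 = (z - 4)*(z - 1)*(z + 7)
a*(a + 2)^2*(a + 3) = a^4 + 7*a^3 + 16*a^2 + 12*a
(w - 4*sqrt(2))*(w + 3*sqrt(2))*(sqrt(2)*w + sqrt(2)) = sqrt(2)*w^3 - 2*w^2 + sqrt(2)*w^2 - 24*sqrt(2)*w - 2*w - 24*sqrt(2)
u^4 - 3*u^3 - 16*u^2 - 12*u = u*(u - 6)*(u + 1)*(u + 2)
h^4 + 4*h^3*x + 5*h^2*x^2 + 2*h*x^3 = h*(h + x)^2*(h + 2*x)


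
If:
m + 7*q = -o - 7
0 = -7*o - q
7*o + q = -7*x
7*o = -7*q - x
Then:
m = -7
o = 0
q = 0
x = 0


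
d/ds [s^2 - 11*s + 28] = 2*s - 11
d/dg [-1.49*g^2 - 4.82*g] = -2.98*g - 4.82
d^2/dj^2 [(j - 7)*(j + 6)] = 2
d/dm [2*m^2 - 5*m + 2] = 4*m - 5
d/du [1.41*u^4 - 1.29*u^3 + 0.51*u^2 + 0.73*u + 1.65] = 5.64*u^3 - 3.87*u^2 + 1.02*u + 0.73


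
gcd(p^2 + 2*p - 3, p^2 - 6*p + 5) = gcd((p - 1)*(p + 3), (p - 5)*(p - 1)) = p - 1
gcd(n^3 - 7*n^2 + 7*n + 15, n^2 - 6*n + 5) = n - 5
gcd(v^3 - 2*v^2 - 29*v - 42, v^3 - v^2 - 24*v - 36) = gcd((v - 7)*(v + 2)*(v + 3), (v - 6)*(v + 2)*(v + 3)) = v^2 + 5*v + 6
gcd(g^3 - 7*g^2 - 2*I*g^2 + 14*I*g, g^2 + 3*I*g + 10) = g - 2*I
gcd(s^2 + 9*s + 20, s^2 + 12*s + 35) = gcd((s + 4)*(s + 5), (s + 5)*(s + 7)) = s + 5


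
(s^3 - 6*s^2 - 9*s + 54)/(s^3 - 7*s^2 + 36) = (s + 3)/(s + 2)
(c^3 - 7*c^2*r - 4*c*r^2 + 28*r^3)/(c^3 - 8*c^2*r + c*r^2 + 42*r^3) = (-c + 2*r)/(-c + 3*r)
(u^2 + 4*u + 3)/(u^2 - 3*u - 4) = (u + 3)/(u - 4)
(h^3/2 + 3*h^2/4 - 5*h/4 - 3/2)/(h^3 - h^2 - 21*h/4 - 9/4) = (-2*h^3 - 3*h^2 + 5*h + 6)/(-4*h^3 + 4*h^2 + 21*h + 9)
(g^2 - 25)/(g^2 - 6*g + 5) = (g + 5)/(g - 1)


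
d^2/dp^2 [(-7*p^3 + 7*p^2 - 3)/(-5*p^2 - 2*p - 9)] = 2*(-217*p^3 + 1548*p^2 + 1791*p - 690)/(125*p^6 + 150*p^5 + 735*p^4 + 548*p^3 + 1323*p^2 + 486*p + 729)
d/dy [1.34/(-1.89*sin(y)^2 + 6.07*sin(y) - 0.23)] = (5.0652*sin(y) - 8.1338)*cos(y)/(1.89*sin(y)^2 - 6.07*sin(y) + 0.23)^2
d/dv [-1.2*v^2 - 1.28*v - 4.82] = -2.4*v - 1.28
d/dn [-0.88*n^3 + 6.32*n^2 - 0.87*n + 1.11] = -2.64*n^2 + 12.64*n - 0.87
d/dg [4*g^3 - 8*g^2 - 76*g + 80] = 12*g^2 - 16*g - 76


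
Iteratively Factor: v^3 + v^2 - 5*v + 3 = (v - 1)*(v^2 + 2*v - 3) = (v - 1)^2*(v + 3)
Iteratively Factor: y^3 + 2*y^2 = (y)*(y^2 + 2*y) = y^2*(y + 2)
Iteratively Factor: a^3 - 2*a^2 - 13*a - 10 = (a + 2)*(a^2 - 4*a - 5) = (a - 5)*(a + 2)*(a + 1)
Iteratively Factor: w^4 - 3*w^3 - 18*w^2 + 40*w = (w)*(w^3 - 3*w^2 - 18*w + 40) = w*(w - 5)*(w^2 + 2*w - 8) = w*(w - 5)*(w + 4)*(w - 2)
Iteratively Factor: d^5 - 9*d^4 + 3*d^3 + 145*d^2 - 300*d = (d - 5)*(d^4 - 4*d^3 - 17*d^2 + 60*d) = (d - 5)*(d - 3)*(d^3 - d^2 - 20*d) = (d - 5)*(d - 3)*(d + 4)*(d^2 - 5*d) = d*(d - 5)*(d - 3)*(d + 4)*(d - 5)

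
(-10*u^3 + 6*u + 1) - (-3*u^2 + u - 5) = -10*u^3 + 3*u^2 + 5*u + 6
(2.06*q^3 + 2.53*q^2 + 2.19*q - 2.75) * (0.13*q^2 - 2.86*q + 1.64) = 0.2678*q^5 - 5.5627*q^4 - 3.5727*q^3 - 2.4717*q^2 + 11.4566*q - 4.51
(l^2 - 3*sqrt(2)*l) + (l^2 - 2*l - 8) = 2*l^2 - 3*sqrt(2)*l - 2*l - 8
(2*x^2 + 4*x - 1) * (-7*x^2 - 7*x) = -14*x^4 - 42*x^3 - 21*x^2 + 7*x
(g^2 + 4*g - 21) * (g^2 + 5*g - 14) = g^4 + 9*g^3 - 15*g^2 - 161*g + 294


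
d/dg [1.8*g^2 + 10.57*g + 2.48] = 3.6*g + 10.57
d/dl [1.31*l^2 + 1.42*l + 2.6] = 2.62*l + 1.42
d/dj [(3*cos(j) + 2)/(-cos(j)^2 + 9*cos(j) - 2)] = (-3*cos(j)^2 - 4*cos(j) + 24)*sin(j)/(sin(j)^2 + 9*cos(j) - 3)^2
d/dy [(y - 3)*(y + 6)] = 2*y + 3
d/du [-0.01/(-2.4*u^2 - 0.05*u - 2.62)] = (-0.048*u - 0.0005)/(2.4*u^2 + 0.05*u + 2.62)^2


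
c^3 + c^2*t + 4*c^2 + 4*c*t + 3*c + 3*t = (c + 1)*(c + 3)*(c + t)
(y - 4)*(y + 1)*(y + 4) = y^3 + y^2 - 16*y - 16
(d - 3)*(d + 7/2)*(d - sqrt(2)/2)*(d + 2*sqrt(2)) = d^4 + d^3/2 + 3*sqrt(2)*d^3/2 - 25*d^2/2 + 3*sqrt(2)*d^2/4 - 63*sqrt(2)*d/4 - d + 21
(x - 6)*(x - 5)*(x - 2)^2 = x^4 - 15*x^3 + 78*x^2 - 164*x + 120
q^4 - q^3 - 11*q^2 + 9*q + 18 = (q - 3)*(q - 2)*(q + 1)*(q + 3)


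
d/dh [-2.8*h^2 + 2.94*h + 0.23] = 2.94 - 5.6*h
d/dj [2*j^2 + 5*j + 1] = 4*j + 5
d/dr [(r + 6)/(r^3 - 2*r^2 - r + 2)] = (r^3 - 2*r^2 - r + (r + 6)*(-3*r^2 + 4*r + 1) + 2)/(r^3 - 2*r^2 - r + 2)^2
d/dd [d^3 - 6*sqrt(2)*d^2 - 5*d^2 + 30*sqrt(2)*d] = 3*d^2 - 12*sqrt(2)*d - 10*d + 30*sqrt(2)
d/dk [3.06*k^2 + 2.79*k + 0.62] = 6.12*k + 2.79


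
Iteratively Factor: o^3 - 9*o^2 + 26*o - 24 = (o - 2)*(o^2 - 7*o + 12) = (o - 3)*(o - 2)*(o - 4)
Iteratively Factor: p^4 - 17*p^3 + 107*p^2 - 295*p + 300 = (p - 4)*(p^3 - 13*p^2 + 55*p - 75) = (p - 4)*(p - 3)*(p^2 - 10*p + 25) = (p - 5)*(p - 4)*(p - 3)*(p - 5)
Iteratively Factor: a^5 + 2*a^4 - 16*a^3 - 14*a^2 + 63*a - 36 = (a - 3)*(a^4 + 5*a^3 - a^2 - 17*a + 12) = (a - 3)*(a + 3)*(a^3 + 2*a^2 - 7*a + 4) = (a - 3)*(a + 3)*(a + 4)*(a^2 - 2*a + 1) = (a - 3)*(a - 1)*(a + 3)*(a + 4)*(a - 1)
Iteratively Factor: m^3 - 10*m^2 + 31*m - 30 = (m - 5)*(m^2 - 5*m + 6) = (m - 5)*(m - 2)*(m - 3)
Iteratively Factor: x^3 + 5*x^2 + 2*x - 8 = (x + 4)*(x^2 + x - 2) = (x - 1)*(x + 4)*(x + 2)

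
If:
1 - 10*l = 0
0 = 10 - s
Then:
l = 1/10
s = 10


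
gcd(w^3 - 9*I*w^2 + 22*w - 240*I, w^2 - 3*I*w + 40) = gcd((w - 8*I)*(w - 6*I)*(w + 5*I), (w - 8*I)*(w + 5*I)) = w^2 - 3*I*w + 40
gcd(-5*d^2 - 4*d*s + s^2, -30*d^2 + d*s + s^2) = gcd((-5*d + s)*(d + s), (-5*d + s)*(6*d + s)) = -5*d + s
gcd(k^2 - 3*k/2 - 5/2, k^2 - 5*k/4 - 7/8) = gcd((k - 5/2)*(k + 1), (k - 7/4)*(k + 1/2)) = 1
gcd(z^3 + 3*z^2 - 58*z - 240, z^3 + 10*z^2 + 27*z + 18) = z + 6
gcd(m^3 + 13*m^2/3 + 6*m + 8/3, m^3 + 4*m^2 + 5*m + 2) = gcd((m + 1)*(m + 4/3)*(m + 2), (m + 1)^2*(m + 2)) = m^2 + 3*m + 2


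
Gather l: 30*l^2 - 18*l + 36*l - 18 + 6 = 30*l^2 + 18*l - 12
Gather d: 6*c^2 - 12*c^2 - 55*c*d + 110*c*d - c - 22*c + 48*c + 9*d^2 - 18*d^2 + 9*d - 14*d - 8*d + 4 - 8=-6*c^2 + 25*c - 9*d^2 + d*(55*c - 13) - 4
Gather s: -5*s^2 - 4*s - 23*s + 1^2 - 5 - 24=-5*s^2 - 27*s - 28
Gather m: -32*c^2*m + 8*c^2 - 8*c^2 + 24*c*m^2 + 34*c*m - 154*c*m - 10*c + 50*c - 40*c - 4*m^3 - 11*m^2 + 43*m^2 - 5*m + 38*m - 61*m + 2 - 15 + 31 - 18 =-4*m^3 + m^2*(24*c + 32) + m*(-32*c^2 - 120*c - 28)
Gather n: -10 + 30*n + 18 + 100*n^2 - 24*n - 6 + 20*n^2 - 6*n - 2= 120*n^2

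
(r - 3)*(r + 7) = r^2 + 4*r - 21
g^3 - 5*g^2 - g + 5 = (g - 5)*(g - 1)*(g + 1)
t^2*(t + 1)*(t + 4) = t^4 + 5*t^3 + 4*t^2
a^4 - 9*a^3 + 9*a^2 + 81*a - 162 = (a - 6)*(a - 3)^2*(a + 3)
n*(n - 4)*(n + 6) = n^3 + 2*n^2 - 24*n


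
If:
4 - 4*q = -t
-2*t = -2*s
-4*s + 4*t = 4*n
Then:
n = 0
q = t/4 + 1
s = t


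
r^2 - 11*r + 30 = (r - 6)*(r - 5)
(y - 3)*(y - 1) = y^2 - 4*y + 3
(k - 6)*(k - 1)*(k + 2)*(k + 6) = k^4 + k^3 - 38*k^2 - 36*k + 72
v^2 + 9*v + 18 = (v + 3)*(v + 6)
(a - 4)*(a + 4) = a^2 - 16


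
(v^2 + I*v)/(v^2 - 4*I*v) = (v + I)/(v - 4*I)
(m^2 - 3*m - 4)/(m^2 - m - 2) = (m - 4)/(m - 2)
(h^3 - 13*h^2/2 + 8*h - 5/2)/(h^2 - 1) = (2*h^2 - 11*h + 5)/(2*(h + 1))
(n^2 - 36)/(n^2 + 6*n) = (n - 6)/n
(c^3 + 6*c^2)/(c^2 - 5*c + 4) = c^2*(c + 6)/(c^2 - 5*c + 4)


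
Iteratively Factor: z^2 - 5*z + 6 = (z - 3)*(z - 2)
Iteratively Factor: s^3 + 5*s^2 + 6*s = (s + 2)*(s^2 + 3*s) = (s + 2)*(s + 3)*(s)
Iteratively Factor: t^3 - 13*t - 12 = (t + 3)*(t^2 - 3*t - 4) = (t + 1)*(t + 3)*(t - 4)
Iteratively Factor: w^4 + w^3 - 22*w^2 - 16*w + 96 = (w + 4)*(w^3 - 3*w^2 - 10*w + 24) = (w - 4)*(w + 4)*(w^2 + w - 6) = (w - 4)*(w - 2)*(w + 4)*(w + 3)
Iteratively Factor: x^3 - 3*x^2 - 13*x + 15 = (x - 5)*(x^2 + 2*x - 3) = (x - 5)*(x + 3)*(x - 1)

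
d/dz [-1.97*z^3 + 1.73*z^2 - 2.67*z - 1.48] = -5.91*z^2 + 3.46*z - 2.67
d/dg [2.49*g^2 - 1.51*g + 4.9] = 4.98*g - 1.51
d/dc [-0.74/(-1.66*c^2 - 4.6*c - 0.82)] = (-2.4568*c - 3.404)/(1.66*c^2 + 4.6*c + 0.82)^2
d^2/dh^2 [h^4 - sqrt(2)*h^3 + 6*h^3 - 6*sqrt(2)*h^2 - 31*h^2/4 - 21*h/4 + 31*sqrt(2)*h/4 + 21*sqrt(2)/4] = 12*h^2 - 6*sqrt(2)*h + 36*h - 12*sqrt(2) - 31/2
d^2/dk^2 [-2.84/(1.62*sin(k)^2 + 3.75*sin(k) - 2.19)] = (29.813184*sin(k)^4 + 51.759*sin(k)^3 + 35.520732*sin(k)^2 - 80.1945*sin(k) - 100.026504)/(1.62*sin(k)^2 + 3.75*sin(k) - 2.19)^3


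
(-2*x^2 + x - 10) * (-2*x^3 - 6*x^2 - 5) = 4*x^5 + 10*x^4 + 14*x^3 + 70*x^2 - 5*x + 50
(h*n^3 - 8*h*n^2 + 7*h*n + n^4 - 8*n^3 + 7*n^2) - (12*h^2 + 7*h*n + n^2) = -12*h^2 + h*n^3 - 8*h*n^2 + n^4 - 8*n^3 + 6*n^2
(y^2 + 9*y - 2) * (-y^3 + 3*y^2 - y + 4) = -y^5 - 6*y^4 + 28*y^3 - 11*y^2 + 38*y - 8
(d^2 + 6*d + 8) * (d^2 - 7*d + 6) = d^4 - d^3 - 28*d^2 - 20*d + 48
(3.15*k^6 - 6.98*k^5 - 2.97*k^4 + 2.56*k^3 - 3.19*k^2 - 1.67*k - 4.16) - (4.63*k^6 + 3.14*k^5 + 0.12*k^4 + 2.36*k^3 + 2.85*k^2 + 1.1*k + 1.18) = -1.48*k^6 - 10.12*k^5 - 3.09*k^4 + 0.2*k^3 - 6.04*k^2 - 2.77*k - 5.34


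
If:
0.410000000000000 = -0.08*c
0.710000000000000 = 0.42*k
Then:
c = -5.12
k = 1.69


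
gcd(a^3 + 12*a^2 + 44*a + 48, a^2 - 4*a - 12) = a + 2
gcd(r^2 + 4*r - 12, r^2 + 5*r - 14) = r - 2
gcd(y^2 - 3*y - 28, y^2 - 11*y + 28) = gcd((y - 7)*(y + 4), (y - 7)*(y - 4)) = y - 7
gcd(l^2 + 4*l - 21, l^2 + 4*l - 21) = l^2 + 4*l - 21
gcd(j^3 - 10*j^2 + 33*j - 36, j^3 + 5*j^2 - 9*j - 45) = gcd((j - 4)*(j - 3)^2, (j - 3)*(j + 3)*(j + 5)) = j - 3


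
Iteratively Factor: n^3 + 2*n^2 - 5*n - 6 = (n - 2)*(n^2 + 4*n + 3) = (n - 2)*(n + 1)*(n + 3)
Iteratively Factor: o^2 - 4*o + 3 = (o - 1)*(o - 3)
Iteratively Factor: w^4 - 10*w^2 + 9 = (w + 3)*(w^3 - 3*w^2 - w + 3) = (w + 1)*(w + 3)*(w^2 - 4*w + 3) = (w - 3)*(w + 1)*(w + 3)*(w - 1)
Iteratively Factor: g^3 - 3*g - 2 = (g - 2)*(g^2 + 2*g + 1) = (g - 2)*(g + 1)*(g + 1)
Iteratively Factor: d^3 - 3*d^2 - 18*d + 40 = (d - 5)*(d^2 + 2*d - 8) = (d - 5)*(d - 2)*(d + 4)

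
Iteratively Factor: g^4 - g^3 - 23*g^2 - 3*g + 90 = (g - 2)*(g^3 + g^2 - 21*g - 45) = (g - 5)*(g - 2)*(g^2 + 6*g + 9) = (g - 5)*(g - 2)*(g + 3)*(g + 3)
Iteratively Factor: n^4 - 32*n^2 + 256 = (n + 4)*(n^3 - 4*n^2 - 16*n + 64) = (n + 4)^2*(n^2 - 8*n + 16) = (n - 4)*(n + 4)^2*(n - 4)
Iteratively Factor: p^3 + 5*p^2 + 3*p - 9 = (p + 3)*(p^2 + 2*p - 3) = (p - 1)*(p + 3)*(p + 3)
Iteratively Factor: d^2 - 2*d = (d)*(d - 2)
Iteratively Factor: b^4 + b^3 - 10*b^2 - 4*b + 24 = (b - 2)*(b^3 + 3*b^2 - 4*b - 12) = (b - 2)*(b + 2)*(b^2 + b - 6) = (b - 2)*(b + 2)*(b + 3)*(b - 2)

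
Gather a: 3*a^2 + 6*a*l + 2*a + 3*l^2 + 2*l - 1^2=3*a^2 + a*(6*l + 2) + 3*l^2 + 2*l - 1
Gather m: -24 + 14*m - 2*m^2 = -2*m^2 + 14*m - 24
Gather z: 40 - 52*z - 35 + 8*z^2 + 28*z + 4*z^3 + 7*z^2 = 4*z^3 + 15*z^2 - 24*z + 5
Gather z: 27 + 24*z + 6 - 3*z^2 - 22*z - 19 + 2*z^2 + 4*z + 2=-z^2 + 6*z + 16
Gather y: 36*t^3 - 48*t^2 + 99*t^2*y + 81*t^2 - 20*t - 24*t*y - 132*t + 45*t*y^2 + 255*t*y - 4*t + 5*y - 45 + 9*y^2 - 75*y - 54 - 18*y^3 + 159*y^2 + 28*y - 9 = 36*t^3 + 33*t^2 - 156*t - 18*y^3 + y^2*(45*t + 168) + y*(99*t^2 + 231*t - 42) - 108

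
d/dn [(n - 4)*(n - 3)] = 2*n - 7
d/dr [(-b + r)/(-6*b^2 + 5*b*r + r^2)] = -1/(36*b^2 + 12*b*r + r^2)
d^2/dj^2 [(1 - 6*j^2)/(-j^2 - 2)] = 26*(2 - 3*j^2)/(j^6 + 6*j^4 + 12*j^2 + 8)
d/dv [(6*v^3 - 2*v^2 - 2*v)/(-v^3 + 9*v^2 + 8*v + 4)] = 2*(26*v^4 + 46*v^3 + 37*v^2 - 8*v - 4)/(v^6 - 18*v^5 + 65*v^4 + 136*v^3 + 136*v^2 + 64*v + 16)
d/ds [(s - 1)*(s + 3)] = 2*s + 2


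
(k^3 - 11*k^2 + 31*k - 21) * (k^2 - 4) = k^5 - 11*k^4 + 27*k^3 + 23*k^2 - 124*k + 84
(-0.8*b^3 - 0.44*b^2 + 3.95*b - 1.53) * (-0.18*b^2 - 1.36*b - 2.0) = 0.144*b^5 + 1.1672*b^4 + 1.4874*b^3 - 4.2166*b^2 - 5.8192*b + 3.06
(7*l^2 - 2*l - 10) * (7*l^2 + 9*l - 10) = 49*l^4 + 49*l^3 - 158*l^2 - 70*l + 100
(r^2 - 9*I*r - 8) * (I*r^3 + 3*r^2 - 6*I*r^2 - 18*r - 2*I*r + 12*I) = I*r^5 + 12*r^4 - 6*I*r^4 - 72*r^3 - 37*I*r^3 - 42*r^2 + 222*I*r^2 + 252*r + 16*I*r - 96*I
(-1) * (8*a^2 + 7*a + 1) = -8*a^2 - 7*a - 1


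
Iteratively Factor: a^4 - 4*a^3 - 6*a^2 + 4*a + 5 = (a + 1)*(a^3 - 5*a^2 - a + 5) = (a - 1)*(a + 1)*(a^2 - 4*a - 5) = (a - 1)*(a + 1)^2*(a - 5)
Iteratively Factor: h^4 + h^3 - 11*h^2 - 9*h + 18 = (h - 1)*(h^3 + 2*h^2 - 9*h - 18) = (h - 1)*(h + 2)*(h^2 - 9) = (h - 1)*(h + 2)*(h + 3)*(h - 3)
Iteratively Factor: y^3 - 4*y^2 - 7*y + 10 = (y - 5)*(y^2 + y - 2) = (y - 5)*(y - 1)*(y + 2)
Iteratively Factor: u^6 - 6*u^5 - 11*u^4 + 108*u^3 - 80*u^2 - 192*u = (u + 1)*(u^5 - 7*u^4 - 4*u^3 + 112*u^2 - 192*u) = (u + 1)*(u + 4)*(u^4 - 11*u^3 + 40*u^2 - 48*u) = (u - 4)*(u + 1)*(u + 4)*(u^3 - 7*u^2 + 12*u) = (u - 4)*(u - 3)*(u + 1)*(u + 4)*(u^2 - 4*u) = u*(u - 4)*(u - 3)*(u + 1)*(u + 4)*(u - 4)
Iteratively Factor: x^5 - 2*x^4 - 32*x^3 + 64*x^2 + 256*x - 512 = (x - 4)*(x^4 + 2*x^3 - 24*x^2 - 32*x + 128) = (x - 4)*(x + 4)*(x^3 - 2*x^2 - 16*x + 32) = (x - 4)*(x + 4)^2*(x^2 - 6*x + 8) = (x - 4)^2*(x + 4)^2*(x - 2)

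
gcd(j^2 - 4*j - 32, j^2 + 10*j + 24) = j + 4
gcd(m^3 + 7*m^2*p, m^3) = m^2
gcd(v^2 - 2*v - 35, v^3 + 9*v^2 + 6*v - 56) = 1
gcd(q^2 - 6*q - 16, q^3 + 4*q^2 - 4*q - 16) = q + 2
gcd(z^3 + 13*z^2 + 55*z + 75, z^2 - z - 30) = z + 5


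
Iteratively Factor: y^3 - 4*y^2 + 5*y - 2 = (y - 1)*(y^2 - 3*y + 2) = (y - 2)*(y - 1)*(y - 1)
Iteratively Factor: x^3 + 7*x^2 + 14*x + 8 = (x + 1)*(x^2 + 6*x + 8) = (x + 1)*(x + 4)*(x + 2)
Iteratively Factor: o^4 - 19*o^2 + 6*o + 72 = (o + 4)*(o^3 - 4*o^2 - 3*o + 18) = (o - 3)*(o + 4)*(o^2 - o - 6) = (o - 3)*(o + 2)*(o + 4)*(o - 3)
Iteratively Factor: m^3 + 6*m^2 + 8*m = (m)*(m^2 + 6*m + 8) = m*(m + 4)*(m + 2)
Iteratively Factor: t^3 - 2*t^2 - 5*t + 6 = (t + 2)*(t^2 - 4*t + 3) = (t - 3)*(t + 2)*(t - 1)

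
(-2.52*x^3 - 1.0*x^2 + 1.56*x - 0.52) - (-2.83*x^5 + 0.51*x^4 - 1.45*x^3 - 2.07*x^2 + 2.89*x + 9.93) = 2.83*x^5 - 0.51*x^4 - 1.07*x^3 + 1.07*x^2 - 1.33*x - 10.45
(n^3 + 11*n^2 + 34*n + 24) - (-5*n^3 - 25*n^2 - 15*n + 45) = 6*n^3 + 36*n^2 + 49*n - 21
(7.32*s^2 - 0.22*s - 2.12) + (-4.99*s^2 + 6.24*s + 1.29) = 2.33*s^2 + 6.02*s - 0.83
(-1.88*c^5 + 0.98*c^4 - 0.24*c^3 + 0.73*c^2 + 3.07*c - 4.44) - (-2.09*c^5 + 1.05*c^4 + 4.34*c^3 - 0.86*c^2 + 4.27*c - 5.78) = 0.21*c^5 - 0.0700000000000001*c^4 - 4.58*c^3 + 1.59*c^2 - 1.2*c + 1.34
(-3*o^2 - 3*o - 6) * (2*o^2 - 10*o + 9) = -6*o^4 + 24*o^3 - 9*o^2 + 33*o - 54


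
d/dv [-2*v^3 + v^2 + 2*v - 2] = -6*v^2 + 2*v + 2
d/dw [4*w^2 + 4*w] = 8*w + 4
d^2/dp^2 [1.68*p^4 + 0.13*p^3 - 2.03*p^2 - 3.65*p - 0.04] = 20.16*p^2 + 0.78*p - 4.06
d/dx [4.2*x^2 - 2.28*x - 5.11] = 8.4*x - 2.28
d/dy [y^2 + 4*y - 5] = 2*y + 4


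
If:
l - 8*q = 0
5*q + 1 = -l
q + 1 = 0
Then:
No Solution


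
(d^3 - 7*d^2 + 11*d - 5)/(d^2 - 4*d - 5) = (d^2 - 2*d + 1)/(d + 1)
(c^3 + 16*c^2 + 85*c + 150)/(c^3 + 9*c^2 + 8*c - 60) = (c + 5)/(c - 2)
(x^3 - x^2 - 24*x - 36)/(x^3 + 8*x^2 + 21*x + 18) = (x - 6)/(x + 3)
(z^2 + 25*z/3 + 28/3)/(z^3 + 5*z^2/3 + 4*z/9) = 3*(z + 7)/(z*(3*z + 1))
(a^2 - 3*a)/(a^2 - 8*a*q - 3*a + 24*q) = a/(a - 8*q)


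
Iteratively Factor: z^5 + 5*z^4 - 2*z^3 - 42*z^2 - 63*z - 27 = (z + 3)*(z^4 + 2*z^3 - 8*z^2 - 18*z - 9) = (z + 3)^2*(z^3 - z^2 - 5*z - 3) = (z + 1)*(z + 3)^2*(z^2 - 2*z - 3) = (z - 3)*(z + 1)*(z + 3)^2*(z + 1)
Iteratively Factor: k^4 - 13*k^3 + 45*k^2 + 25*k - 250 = (k - 5)*(k^3 - 8*k^2 + 5*k + 50) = (k - 5)^2*(k^2 - 3*k - 10) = (k - 5)^2*(k + 2)*(k - 5)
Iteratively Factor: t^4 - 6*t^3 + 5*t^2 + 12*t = (t + 1)*(t^3 - 7*t^2 + 12*t) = t*(t + 1)*(t^2 - 7*t + 12) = t*(t - 4)*(t + 1)*(t - 3)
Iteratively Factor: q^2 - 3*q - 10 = (q + 2)*(q - 5)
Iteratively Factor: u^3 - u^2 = (u - 1)*(u^2) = u*(u - 1)*(u)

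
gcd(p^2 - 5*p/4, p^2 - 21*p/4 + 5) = p - 5/4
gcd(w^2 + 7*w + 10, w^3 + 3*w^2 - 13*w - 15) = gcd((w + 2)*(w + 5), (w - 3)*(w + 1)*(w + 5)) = w + 5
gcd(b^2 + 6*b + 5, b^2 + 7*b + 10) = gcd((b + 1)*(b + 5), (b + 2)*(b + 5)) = b + 5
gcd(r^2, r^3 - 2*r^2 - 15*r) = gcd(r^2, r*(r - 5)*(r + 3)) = r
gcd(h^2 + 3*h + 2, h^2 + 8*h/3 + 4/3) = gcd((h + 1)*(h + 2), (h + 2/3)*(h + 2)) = h + 2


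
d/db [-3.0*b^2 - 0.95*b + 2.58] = -6.0*b - 0.95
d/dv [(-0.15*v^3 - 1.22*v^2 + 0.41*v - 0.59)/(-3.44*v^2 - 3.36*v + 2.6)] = (0.516*v^4 + 1.008*v^3 + 4.3396*v^2 - 10.4032*v - 0.9164)/(11.8336*v^4 + 23.1168*v^3 - 6.5984*v^2 - 17.472*v + 6.76)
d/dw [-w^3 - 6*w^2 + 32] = 3*w*(-w - 4)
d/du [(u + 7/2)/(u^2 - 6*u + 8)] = (u^2 - 6*u - (u - 3)*(2*u + 7) + 8)/(u^2 - 6*u + 8)^2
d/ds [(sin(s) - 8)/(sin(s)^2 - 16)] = (16*sin(s) + cos(s)^2 - 17)*cos(s)/(sin(s)^2 - 16)^2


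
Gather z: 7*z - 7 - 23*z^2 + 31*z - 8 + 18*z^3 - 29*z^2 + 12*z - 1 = 18*z^3 - 52*z^2 + 50*z - 16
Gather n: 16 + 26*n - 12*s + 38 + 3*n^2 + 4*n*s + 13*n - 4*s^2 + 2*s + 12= 3*n^2 + n*(4*s + 39) - 4*s^2 - 10*s + 66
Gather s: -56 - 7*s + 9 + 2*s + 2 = -5*s - 45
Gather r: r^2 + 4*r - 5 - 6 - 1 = r^2 + 4*r - 12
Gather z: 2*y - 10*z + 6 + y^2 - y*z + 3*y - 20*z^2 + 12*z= y^2 + 5*y - 20*z^2 + z*(2 - y) + 6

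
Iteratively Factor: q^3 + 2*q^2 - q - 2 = (q - 1)*(q^2 + 3*q + 2) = (q - 1)*(q + 1)*(q + 2)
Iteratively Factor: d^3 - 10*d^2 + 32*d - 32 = (d - 2)*(d^2 - 8*d + 16) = (d - 4)*(d - 2)*(d - 4)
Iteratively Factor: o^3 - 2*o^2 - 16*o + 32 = (o - 2)*(o^2 - 16) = (o - 2)*(o + 4)*(o - 4)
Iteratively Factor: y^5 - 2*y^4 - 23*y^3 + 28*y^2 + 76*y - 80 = (y + 4)*(y^4 - 6*y^3 + y^2 + 24*y - 20) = (y - 1)*(y + 4)*(y^3 - 5*y^2 - 4*y + 20) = (y - 2)*(y - 1)*(y + 4)*(y^2 - 3*y - 10) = (y - 5)*(y - 2)*(y - 1)*(y + 4)*(y + 2)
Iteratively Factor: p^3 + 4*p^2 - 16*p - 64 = (p + 4)*(p^2 - 16) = (p - 4)*(p + 4)*(p + 4)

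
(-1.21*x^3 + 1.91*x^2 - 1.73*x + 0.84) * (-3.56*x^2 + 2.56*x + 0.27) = 4.3076*x^5 - 9.8972*x^4 + 10.7217*x^3 - 6.9035*x^2 + 1.6833*x + 0.2268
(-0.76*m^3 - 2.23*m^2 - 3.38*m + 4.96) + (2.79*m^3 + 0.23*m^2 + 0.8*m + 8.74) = 2.03*m^3 - 2.0*m^2 - 2.58*m + 13.7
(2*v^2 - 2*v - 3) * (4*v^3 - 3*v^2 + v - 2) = 8*v^5 - 14*v^4 - 4*v^3 + 3*v^2 + v + 6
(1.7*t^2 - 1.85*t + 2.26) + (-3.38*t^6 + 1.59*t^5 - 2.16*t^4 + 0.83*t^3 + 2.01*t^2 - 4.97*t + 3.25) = -3.38*t^6 + 1.59*t^5 - 2.16*t^4 + 0.83*t^3 + 3.71*t^2 - 6.82*t + 5.51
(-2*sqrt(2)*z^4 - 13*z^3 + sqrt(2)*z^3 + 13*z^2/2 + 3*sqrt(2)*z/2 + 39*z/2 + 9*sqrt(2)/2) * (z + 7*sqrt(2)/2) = -2*sqrt(2)*z^5 - 27*z^4 + sqrt(2)*z^4 - 91*sqrt(2)*z^3/2 + 27*z^3/2 + 39*z^2/2 + 97*sqrt(2)*z^2/4 + 21*z/2 + 291*sqrt(2)*z/4 + 63/2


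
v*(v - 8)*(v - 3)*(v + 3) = v^4 - 8*v^3 - 9*v^2 + 72*v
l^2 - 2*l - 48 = (l - 8)*(l + 6)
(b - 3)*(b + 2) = b^2 - b - 6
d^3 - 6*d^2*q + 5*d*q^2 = d*(d - 5*q)*(d - q)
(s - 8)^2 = s^2 - 16*s + 64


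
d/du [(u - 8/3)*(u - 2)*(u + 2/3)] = 3*u^2 - 8*u + 20/9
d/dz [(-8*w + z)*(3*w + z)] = -5*w + 2*z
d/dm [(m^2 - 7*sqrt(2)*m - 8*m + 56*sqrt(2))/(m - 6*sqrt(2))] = (m^2 - 12*sqrt(2)*m - 8*sqrt(2) + 84)/(m^2 - 12*sqrt(2)*m + 72)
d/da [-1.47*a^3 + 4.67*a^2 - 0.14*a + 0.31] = -4.41*a^2 + 9.34*a - 0.14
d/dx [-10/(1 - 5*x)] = -50/(5*x - 1)^2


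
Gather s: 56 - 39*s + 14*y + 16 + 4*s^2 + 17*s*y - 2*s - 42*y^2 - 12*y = 4*s^2 + s*(17*y - 41) - 42*y^2 + 2*y + 72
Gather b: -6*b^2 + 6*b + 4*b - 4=-6*b^2 + 10*b - 4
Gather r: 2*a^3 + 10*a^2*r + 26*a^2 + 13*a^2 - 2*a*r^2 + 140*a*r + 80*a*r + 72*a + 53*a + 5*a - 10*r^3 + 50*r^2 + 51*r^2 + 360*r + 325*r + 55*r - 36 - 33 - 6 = 2*a^3 + 39*a^2 + 130*a - 10*r^3 + r^2*(101 - 2*a) + r*(10*a^2 + 220*a + 740) - 75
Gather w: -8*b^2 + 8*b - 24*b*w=-8*b^2 - 24*b*w + 8*b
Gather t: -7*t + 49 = 49 - 7*t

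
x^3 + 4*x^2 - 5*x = x*(x - 1)*(x + 5)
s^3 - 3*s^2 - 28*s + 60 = (s - 6)*(s - 2)*(s + 5)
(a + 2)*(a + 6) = a^2 + 8*a + 12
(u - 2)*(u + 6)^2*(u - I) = u^4 + 10*u^3 - I*u^3 + 12*u^2 - 10*I*u^2 - 72*u - 12*I*u + 72*I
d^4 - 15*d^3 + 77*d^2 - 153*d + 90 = (d - 6)*(d - 5)*(d - 3)*(d - 1)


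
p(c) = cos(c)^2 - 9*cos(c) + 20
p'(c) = -2*sin(c)*cos(c) + 9*sin(c)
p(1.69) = 21.08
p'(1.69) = 9.17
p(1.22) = 17.03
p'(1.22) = 7.81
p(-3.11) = 29.99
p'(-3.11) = -0.35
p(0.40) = 12.56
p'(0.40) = 2.79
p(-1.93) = 23.29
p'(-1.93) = -9.08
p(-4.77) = 19.49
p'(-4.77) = 8.87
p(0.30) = 12.31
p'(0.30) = 2.10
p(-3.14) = 30.00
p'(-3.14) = -0.02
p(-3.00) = 29.89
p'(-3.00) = -1.55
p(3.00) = 29.89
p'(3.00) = 1.55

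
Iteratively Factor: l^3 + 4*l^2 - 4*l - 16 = (l + 4)*(l^2 - 4) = (l + 2)*(l + 4)*(l - 2)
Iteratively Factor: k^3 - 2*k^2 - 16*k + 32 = (k - 2)*(k^2 - 16) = (k - 2)*(k + 4)*(k - 4)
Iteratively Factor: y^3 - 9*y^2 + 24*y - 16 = (y - 1)*(y^2 - 8*y + 16) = (y - 4)*(y - 1)*(y - 4)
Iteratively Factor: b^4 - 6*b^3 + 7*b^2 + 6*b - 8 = (b - 4)*(b^3 - 2*b^2 - b + 2) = (b - 4)*(b - 2)*(b^2 - 1) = (b - 4)*(b - 2)*(b + 1)*(b - 1)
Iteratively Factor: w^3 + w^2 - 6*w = (w - 2)*(w^2 + 3*w) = w*(w - 2)*(w + 3)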